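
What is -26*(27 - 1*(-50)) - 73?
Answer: -2075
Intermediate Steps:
-26*(27 - 1*(-50)) - 73 = -26*(27 + 50) - 73 = -26*77 - 73 = -2002 - 73 = -2075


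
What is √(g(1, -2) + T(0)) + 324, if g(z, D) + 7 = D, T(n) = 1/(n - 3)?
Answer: 324 + 2*I*√21/3 ≈ 324.0 + 3.055*I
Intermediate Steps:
T(n) = 1/(-3 + n)
g(z, D) = -7 + D
√(g(1, -2) + T(0)) + 324 = √((-7 - 2) + 1/(-3 + 0)) + 324 = √(-9 + 1/(-3)) + 324 = √(-9 - ⅓) + 324 = √(-28/3) + 324 = 2*I*√21/3 + 324 = 324 + 2*I*√21/3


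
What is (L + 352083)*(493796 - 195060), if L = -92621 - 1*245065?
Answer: 4300902192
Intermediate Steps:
L = -337686 (L = -92621 - 245065 = -337686)
(L + 352083)*(493796 - 195060) = (-337686 + 352083)*(493796 - 195060) = 14397*298736 = 4300902192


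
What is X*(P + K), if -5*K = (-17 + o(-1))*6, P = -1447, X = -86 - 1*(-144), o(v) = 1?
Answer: -414062/5 ≈ -82812.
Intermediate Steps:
X = 58 (X = -86 + 144 = 58)
K = 96/5 (K = -(-17 + 1)*6/5 = -(-16)*6/5 = -⅕*(-96) = 96/5 ≈ 19.200)
X*(P + K) = 58*(-1447 + 96/5) = 58*(-7139/5) = -414062/5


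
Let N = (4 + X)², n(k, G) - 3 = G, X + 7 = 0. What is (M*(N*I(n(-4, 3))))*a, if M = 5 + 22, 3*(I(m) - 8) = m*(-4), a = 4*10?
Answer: 0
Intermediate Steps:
X = -7 (X = -7 + 0 = -7)
a = 40
n(k, G) = 3 + G
N = 9 (N = (4 - 7)² = (-3)² = 9)
I(m) = 8 - 4*m/3 (I(m) = 8 + (m*(-4))/3 = 8 + (-4*m)/3 = 8 - 4*m/3)
M = 27
(M*(N*I(n(-4, 3))))*a = (27*(9*(8 - 4*(3 + 3)/3)))*40 = (27*(9*(8 - 4/3*6)))*40 = (27*(9*(8 - 8)))*40 = (27*(9*0))*40 = (27*0)*40 = 0*40 = 0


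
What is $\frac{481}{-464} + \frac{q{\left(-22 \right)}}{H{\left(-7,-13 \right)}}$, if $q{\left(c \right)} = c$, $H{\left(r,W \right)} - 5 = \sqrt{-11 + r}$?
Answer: $\frac{- 1443 \sqrt{2} + 12613 i}{464 \left(- 5 i + 3 \sqrt{2}\right)} \approx -3.5948 + 2.1707 i$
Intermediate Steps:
$H{\left(r,W \right)} = 5 + \sqrt{-11 + r}$
$\frac{481}{-464} + \frac{q{\left(-22 \right)}}{H{\left(-7,-13 \right)}} = \frac{481}{-464} - \frac{22}{5 + \sqrt{-11 - 7}} = 481 \left(- \frac{1}{464}\right) - \frac{22}{5 + \sqrt{-18}} = - \frac{481}{464} - \frac{22}{5 + 3 i \sqrt{2}}$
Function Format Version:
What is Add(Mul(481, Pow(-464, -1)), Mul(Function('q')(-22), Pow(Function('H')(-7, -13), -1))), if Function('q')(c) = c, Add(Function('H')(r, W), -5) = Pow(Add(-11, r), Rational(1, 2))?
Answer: Mul(Rational(1, 464), Pow(Add(Mul(-5, I), Mul(3, Pow(2, Rational(1, 2)))), -1), Add(Mul(-1443, Pow(2, Rational(1, 2))), Mul(12613, I))) ≈ Add(-3.5948, Mul(2.1707, I))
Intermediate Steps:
Function('H')(r, W) = Add(5, Pow(Add(-11, r), Rational(1, 2)))
Add(Mul(481, Pow(-464, -1)), Mul(Function('q')(-22), Pow(Function('H')(-7, -13), -1))) = Add(Mul(481, Pow(-464, -1)), Mul(-22, Pow(Add(5, Pow(Add(-11, -7), Rational(1, 2))), -1))) = Add(Mul(481, Rational(-1, 464)), Mul(-22, Pow(Add(5, Pow(-18, Rational(1, 2))), -1))) = Add(Rational(-481, 464), Mul(-22, Pow(Add(5, Mul(3, I, Pow(2, Rational(1, 2)))), -1)))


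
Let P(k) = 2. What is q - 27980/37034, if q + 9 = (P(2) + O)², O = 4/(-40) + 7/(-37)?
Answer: -17310468487/2534977300 ≈ -6.8287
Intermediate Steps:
O = -107/370 (O = 4*(-1/40) + 7*(-1/37) = -⅒ - 7/37 = -107/370 ≈ -0.28919)
q = -831411/136900 (q = -9 + (2 - 107/370)² = -9 + (633/370)² = -9 + 400689/136900 = -831411/136900 ≈ -6.0731)
q - 27980/37034 = -831411/136900 - 27980/37034 = -831411/136900 - 1*13990/18517 = -831411/136900 - 13990/18517 = -17310468487/2534977300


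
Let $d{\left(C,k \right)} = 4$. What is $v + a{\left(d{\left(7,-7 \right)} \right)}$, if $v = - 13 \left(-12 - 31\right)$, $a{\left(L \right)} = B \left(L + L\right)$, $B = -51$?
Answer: $151$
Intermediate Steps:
$a{\left(L \right)} = - 102 L$ ($a{\left(L \right)} = - 51 \left(L + L\right) = - 51 \cdot 2 L = - 102 L$)
$v = 559$ ($v = \left(-13\right) \left(-43\right) = 559$)
$v + a{\left(d{\left(7,-7 \right)} \right)} = 559 - 408 = 151$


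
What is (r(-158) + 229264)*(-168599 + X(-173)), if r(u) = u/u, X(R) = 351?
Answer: -38573377720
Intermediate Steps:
r(u) = 1
(r(-158) + 229264)*(-168599 + X(-173)) = (1 + 229264)*(-168599 + 351) = 229265*(-168248) = -38573377720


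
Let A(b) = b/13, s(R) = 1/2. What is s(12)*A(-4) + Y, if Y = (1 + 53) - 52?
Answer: 24/13 ≈ 1.8462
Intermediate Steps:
s(R) = ½
A(b) = b/13 (A(b) = b*(1/13) = b/13)
Y = 2 (Y = 54 - 52 = 2)
s(12)*A(-4) + Y = ((1/13)*(-4))/2 + 2 = (½)*(-4/13) + 2 = -2/13 + 2 = 24/13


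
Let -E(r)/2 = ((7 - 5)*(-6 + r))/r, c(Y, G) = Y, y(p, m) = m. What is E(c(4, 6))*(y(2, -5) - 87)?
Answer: -184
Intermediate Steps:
E(r) = -2*(-12 + 2*r)/r (E(r) = -2*(7 - 5)*(-6 + r)/r = -2*2*(-6 + r)/r = -2*(-12 + 2*r)/r)
E(c(4, 6))*(y(2, -5) - 87) = (-4 + 24/4)*(-5 - 87) = (-4 + 24*(¼))*(-92) = (-4 + 6)*(-92) = 2*(-92) = -184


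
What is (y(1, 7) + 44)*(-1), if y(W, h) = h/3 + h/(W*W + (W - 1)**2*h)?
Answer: -160/3 ≈ -53.333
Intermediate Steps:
y(W, h) = h/3 + h/(W**2 + h*(-1 + W)**2) (y(W, h) = h*(1/3) + h/(W**2 + (-1 + W)**2*h) = h/3 + h/(W**2 + h*(-1 + W)**2))
(y(1, 7) + 44)*(-1) = ((1/3)*7*(3 + 1**2 + 7*(-1 + 1)**2)/(1**2 + 7*(-1 + 1)**2) + 44)*(-1) = ((1/3)*7*(3 + 1 + 7*0**2)/(1 + 7*0**2) + 44)*(-1) = ((1/3)*7*(3 + 1 + 7*0)/(1 + 7*0) + 44)*(-1) = ((1/3)*7*(3 + 1 + 0)/(1 + 0) + 44)*(-1) = ((1/3)*7*4/1 + 44)*(-1) = ((1/3)*7*1*4 + 44)*(-1) = (28/3 + 44)*(-1) = (160/3)*(-1) = -160/3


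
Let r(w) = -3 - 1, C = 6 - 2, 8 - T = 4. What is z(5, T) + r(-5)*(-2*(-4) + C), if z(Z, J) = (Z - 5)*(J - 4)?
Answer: -48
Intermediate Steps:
T = 4 (T = 8 - 1*4 = 8 - 4 = 4)
C = 4
r(w) = -4
z(Z, J) = (-5 + Z)*(-4 + J)
z(5, T) + r(-5)*(-2*(-4) + C) = (20 - 5*4 - 4*5 + 4*5) - 4*(-2*(-4) + 4) = (20 - 20 - 20 + 20) - 4*(8 + 4) = 0 - 4*12 = 0 - 48 = -48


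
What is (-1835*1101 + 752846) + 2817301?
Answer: 1549812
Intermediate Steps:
(-1835*1101 + 752846) + 2817301 = (-2020335 + 752846) + 2817301 = -1267489 + 2817301 = 1549812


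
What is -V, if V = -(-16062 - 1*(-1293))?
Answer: -14769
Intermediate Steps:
V = 14769 (V = -(-16062 + 1293) = -1*(-14769) = 14769)
-V = -1*14769 = -14769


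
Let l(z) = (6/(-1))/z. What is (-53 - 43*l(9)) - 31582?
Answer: -94819/3 ≈ -31606.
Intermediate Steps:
l(z) = -6/z (l(z) = (6*(-1))/z = -6/z)
(-53 - 43*l(9)) - 31582 = (-53 - (-258)/9) - 31582 = (-53 - 43*(-2/3)) - 31582 = (-53 + 86/3) - 31582 = -73/3 - 31582 = -94819/3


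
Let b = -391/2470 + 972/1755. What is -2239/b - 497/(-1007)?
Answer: -5568556741/983839 ≈ -5660.0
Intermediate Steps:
b = 977/2470 (b = -391*1/2470 + 972*(1/1755) = -391/2470 + 36/65 = 977/2470 ≈ 0.39555)
-2239/b - 497/(-1007) = -2239/977/2470 - 497/(-1007) = -2239*2470/977 - 497*(-1/1007) = -5530330/977 + 497/1007 = -5568556741/983839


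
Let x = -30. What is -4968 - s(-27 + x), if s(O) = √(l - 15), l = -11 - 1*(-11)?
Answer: -4968 - I*√15 ≈ -4968.0 - 3.873*I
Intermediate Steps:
l = 0 (l = -11 + 11 = 0)
s(O) = I*√15 (s(O) = √(0 - 15) = √(-15) = I*√15)
-4968 - s(-27 + x) = -4968 - I*√15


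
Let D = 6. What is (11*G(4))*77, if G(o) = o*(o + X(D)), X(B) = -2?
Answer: 6776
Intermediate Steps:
G(o) = o*(-2 + o) (G(o) = o*(o - 2) = o*(-2 + o))
(11*G(4))*77 = (11*(4*(-2 + 4)))*77 = (11*(4*2))*77 = (11*8)*77 = 88*77 = 6776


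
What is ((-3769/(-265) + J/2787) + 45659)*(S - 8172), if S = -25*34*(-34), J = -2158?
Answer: 699188917336784/738555 ≈ 9.4670e+8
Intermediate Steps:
S = 28900 (S = -850*(-34) = 28900)
((-3769/(-265) + J/2787) + 45659)*(S - 8172) = ((-3769/(-265) - 2158/2787) + 45659)*(28900 - 8172) = ((-3769*(-1/265) - 2158*1/2787) + 45659)*20728 = ((3769/265 - 2158/2787) + 45659)*20728 = (9932333/738555 + 45659)*20728 = (33731615078/738555)*20728 = 699188917336784/738555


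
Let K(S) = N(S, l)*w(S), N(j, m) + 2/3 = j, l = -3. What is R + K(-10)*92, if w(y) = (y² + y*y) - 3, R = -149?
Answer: -580415/3 ≈ -1.9347e+5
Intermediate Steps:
N(j, m) = -⅔ + j
w(y) = -3 + 2*y² (w(y) = (y² + y²) - 3 = 2*y² - 3 = -3 + 2*y²)
K(S) = (-3 + 2*S²)*(-⅔ + S) (K(S) = (-⅔ + S)*(-3 + 2*S²) = (-3 + 2*S²)*(-⅔ + S))
R + K(-10)*92 = -149 + ((-3 + 2*(-10)²)*(-2 + 3*(-10))/3)*92 = -149 + ((-3 + 2*100)*(-2 - 30)/3)*92 = -149 + ((⅓)*(-3 + 200)*(-32))*92 = -149 + ((⅓)*197*(-32))*92 = -149 - 6304/3*92 = -149 - 579968/3 = -580415/3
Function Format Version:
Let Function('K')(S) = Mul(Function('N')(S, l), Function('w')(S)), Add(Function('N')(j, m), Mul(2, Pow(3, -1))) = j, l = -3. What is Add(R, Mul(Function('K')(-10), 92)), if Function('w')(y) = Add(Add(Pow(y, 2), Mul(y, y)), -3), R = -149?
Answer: Rational(-580415, 3) ≈ -1.9347e+5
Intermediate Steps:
Function('N')(j, m) = Add(Rational(-2, 3), j)
Function('w')(y) = Add(-3, Mul(2, Pow(y, 2))) (Function('w')(y) = Add(Add(Pow(y, 2), Pow(y, 2)), -3) = Add(Mul(2, Pow(y, 2)), -3) = Add(-3, Mul(2, Pow(y, 2))))
Function('K')(S) = Mul(Add(-3, Mul(2, Pow(S, 2))), Add(Rational(-2, 3), S)) (Function('K')(S) = Mul(Add(Rational(-2, 3), S), Add(-3, Mul(2, Pow(S, 2)))) = Mul(Add(-3, Mul(2, Pow(S, 2))), Add(Rational(-2, 3), S)))
Add(R, Mul(Function('K')(-10), 92)) = Add(-149, Mul(Mul(Rational(1, 3), Add(-3, Mul(2, Pow(-10, 2))), Add(-2, Mul(3, -10))), 92)) = Add(-149, Mul(Mul(Rational(1, 3), Add(-3, Mul(2, 100)), Add(-2, -30)), 92)) = Add(-149, Mul(Mul(Rational(1, 3), Add(-3, 200), -32), 92)) = Add(-149, Mul(Mul(Rational(1, 3), 197, -32), 92)) = Add(-149, Mul(Rational(-6304, 3), 92)) = Add(-149, Rational(-579968, 3)) = Rational(-580415, 3)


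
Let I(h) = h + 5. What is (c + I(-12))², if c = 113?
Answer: 11236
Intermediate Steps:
I(h) = 5 + h
(c + I(-12))² = (113 + (5 - 12))² = (113 - 7)² = 106² = 11236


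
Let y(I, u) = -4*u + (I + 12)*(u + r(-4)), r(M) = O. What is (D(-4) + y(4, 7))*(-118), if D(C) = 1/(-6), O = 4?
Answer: -52333/3 ≈ -17444.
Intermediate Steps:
D(C) = -⅙
r(M) = 4
y(I, u) = -4*u + (4 + u)*(12 + I) (y(I, u) = -4*u + (I + 12)*(u + 4) = -4*u + (12 + I)*(4 + u) = -4*u + (4 + u)*(12 + I))
(D(-4) + y(4, 7))*(-118) = (-⅙ + (48 + 4*4 + 8*7 + 4*7))*(-118) = (-⅙ + (48 + 16 + 56 + 28))*(-118) = (-⅙ + 148)*(-118) = (887/6)*(-118) = -52333/3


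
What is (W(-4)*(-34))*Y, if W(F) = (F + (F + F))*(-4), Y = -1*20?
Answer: 32640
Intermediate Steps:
Y = -20
W(F) = -12*F (W(F) = (F + 2*F)*(-4) = (3*F)*(-4) = -12*F)
(W(-4)*(-34))*Y = (-12*(-4)*(-34))*(-20) = (48*(-34))*(-20) = -1632*(-20) = 32640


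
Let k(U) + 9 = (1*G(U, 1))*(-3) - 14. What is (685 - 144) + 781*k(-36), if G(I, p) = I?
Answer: 66926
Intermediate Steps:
k(U) = -23 - 3*U (k(U) = -9 + ((1*U)*(-3) - 14) = -9 + (U*(-3) - 14) = -9 + (-3*U - 14) = -9 + (-14 - 3*U) = -23 - 3*U)
(685 - 144) + 781*k(-36) = (685 - 144) + 781*(-23 - 3*(-36)) = 541 + 781*(-23 + 108) = 541 + 781*85 = 541 + 66385 = 66926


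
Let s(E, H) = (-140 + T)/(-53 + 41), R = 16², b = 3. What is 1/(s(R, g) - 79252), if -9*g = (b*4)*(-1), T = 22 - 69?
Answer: -12/950837 ≈ -1.2620e-5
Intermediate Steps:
T = -47
R = 256
g = 4/3 (g = -3*4*(-1)/9 = -4*(-1)/3 = -⅑*(-12) = 4/3 ≈ 1.3333)
s(E, H) = 187/12 (s(E, H) = (-140 - 47)/(-53 + 41) = -187/(-12) = -187*(-1/12) = 187/12)
1/(s(R, g) - 79252) = 1/(187/12 - 79252) = 1/(-950837/12) = -12/950837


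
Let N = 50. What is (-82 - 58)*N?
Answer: -7000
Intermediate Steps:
(-82 - 58)*N = (-82 - 58)*50 = -140*50 = -7000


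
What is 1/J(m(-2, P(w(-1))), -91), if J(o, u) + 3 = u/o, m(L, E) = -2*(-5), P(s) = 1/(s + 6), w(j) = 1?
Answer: -10/121 ≈ -0.082645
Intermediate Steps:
P(s) = 1/(6 + s)
m(L, E) = 10
J(o, u) = -3 + u/o
1/J(m(-2, P(w(-1))), -91) = 1/(-3 - 91/10) = 1/(-121/10) = -10/121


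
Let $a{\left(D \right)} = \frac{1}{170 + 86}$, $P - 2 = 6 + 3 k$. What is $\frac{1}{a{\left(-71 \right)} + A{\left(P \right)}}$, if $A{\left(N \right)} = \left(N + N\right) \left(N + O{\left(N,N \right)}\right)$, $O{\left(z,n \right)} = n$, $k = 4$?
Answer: $\frac{256}{409601} \approx 0.000625$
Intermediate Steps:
$P = 20$ ($P = 2 + \left(6 + 3 \cdot 4\right) = 2 + \left(6 + 12\right) = 2 + 18 = 20$)
$A{\left(N \right)} = 4 N^{2}$ ($A{\left(N \right)} = \left(N + N\right) \left(N + N\right) = 2 N 2 N = 4 N^{2}$)
$a{\left(D \right)} = \frac{1}{256}$
$\frac{1}{a{\left(-71 \right)} + A{\left(P \right)}} = \frac{1}{\frac{1}{256} + 4 \cdot 20^{2}} = \frac{1}{\frac{1}{256} + 4 \cdot 400} = \frac{1}{\frac{1}{256} + 1600} = \frac{1}{\frac{409601}{256}} = \frac{256}{409601}$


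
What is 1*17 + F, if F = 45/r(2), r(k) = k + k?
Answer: 113/4 ≈ 28.250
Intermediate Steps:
r(k) = 2*k
F = 45/4 (F = 45/((2*2)) = 45/4 ≈ 11.250)
1*17 + F = 1*17 + 45/4 = 17 + 45/4 = 113/4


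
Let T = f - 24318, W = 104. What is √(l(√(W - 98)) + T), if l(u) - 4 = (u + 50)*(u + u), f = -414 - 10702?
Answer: √(-35418 + 100*√6) ≈ 187.54*I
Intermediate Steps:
f = -11116
l(u) = 4 + 2*u*(50 + u) (l(u) = 4 + (u + 50)*(u + u) = 4 + (50 + u)*(2*u) = 4 + 2*u*(50 + u))
T = -35434 (T = -11116 - 24318 = -35434)
√(l(√(W - 98)) + T) = √((4 + 2*(√(104 - 98))² + 100*√(104 - 98)) - 35434) = √((4 + 2*(√6)² + 100*√6) - 35434) = √((4 + 2*6 + 100*√6) - 35434) = √((4 + 12 + 100*√6) - 35434) = √((16 + 100*√6) - 35434) = √(-35418 + 100*√6)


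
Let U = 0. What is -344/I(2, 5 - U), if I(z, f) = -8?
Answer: 43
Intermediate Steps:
-344/I(2, 5 - U) = -344/(-8) = -344*(-⅛) = 43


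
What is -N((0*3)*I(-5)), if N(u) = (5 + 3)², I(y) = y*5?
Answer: -64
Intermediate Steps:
I(y) = 5*y
N(u) = 64 (N(u) = 8² = 64)
-N((0*3)*I(-5)) = -1*64 = -64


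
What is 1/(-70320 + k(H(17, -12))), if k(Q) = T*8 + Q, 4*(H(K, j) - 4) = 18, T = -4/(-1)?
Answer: -2/140559 ≈ -1.4229e-5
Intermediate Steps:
T = 4 (T = -4*(-1) = 4)
H(K, j) = 17/2 (H(K, j) = 4 + (¼)*18 = 4 + 9/2 = 17/2)
k(Q) = 32 + Q (k(Q) = 4*8 + Q = 32 + Q)
1/(-70320 + k(H(17, -12))) = 1/(-70320 + (32 + 17/2)) = 1/(-70320 + 81/2) = 1/(-140559/2) = -2/140559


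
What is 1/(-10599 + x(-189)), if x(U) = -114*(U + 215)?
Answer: -1/13563 ≈ -7.3730e-5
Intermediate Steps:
x(U) = -24510 - 114*U (x(U) = -114*(215 + U) = -24510 - 114*U)
1/(-10599 + x(-189)) = 1/(-10599 + (-24510 - 114*(-189))) = 1/(-10599 + (-24510 + 21546)) = 1/(-10599 - 2964) = 1/(-13563) = -1/13563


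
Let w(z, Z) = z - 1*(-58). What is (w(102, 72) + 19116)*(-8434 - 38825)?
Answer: -910964484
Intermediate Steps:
w(z, Z) = 58 + z (w(z, Z) = z + 58 = 58 + z)
(w(102, 72) + 19116)*(-8434 - 38825) = ((58 + 102) + 19116)*(-8434 - 38825) = (160 + 19116)*(-47259) = 19276*(-47259) = -910964484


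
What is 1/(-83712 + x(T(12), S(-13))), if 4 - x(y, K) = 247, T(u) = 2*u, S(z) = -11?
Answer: -1/83955 ≈ -1.1911e-5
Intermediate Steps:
x(y, K) = -243 (x(y, K) = 4 - 1*247 = 4 - 247 = -243)
1/(-83712 + x(T(12), S(-13))) = 1/(-83712 - 243) = 1/(-83955) = -1/83955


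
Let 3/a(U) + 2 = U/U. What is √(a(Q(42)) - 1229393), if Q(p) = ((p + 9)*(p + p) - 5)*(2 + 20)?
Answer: 46*I*√581 ≈ 1108.8*I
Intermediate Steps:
Q(p) = -110 + 44*p*(9 + p) (Q(p) = ((9 + p)*(2*p) - 5)*22 = (2*p*(9 + p) - 5)*22 = (-5 + 2*p*(9 + p))*22 = -110 + 44*p*(9 + p))
a(U) = -3 (a(U) = 3/(-2 + U/U) = 3/(-2 + 1) = 3/(-1) = 3*(-1) = -3)
√(a(Q(42)) - 1229393) = √(-3 - 1229393) = √(-1229396) = 46*I*√581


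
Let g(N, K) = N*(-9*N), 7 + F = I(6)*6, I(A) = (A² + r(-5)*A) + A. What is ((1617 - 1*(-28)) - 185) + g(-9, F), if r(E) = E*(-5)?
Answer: 731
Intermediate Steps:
r(E) = -5*E
I(A) = A² + 26*A (I(A) = (A² + (-5*(-5))*A) + A = (A² + 25*A) + A = A² + 26*A)
F = 1145 (F = -7 + (6*(26 + 6))*6 = -7 + (6*32)*6 = -7 + 192*6 = -7 + 1152 = 1145)
g(N, K) = -9*N²
((1617 - 1*(-28)) - 185) + g(-9, F) = ((1617 - 1*(-28)) - 185) - 9*(-9)² = ((1617 + 28) - 185) - 9*81 = (1645 - 185) - 729 = 1460 - 729 = 731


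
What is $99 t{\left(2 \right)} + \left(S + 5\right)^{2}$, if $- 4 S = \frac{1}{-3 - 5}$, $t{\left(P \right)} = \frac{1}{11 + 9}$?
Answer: $\frac{154949}{5120} \approx 30.263$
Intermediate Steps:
$t{\left(P \right)} = \frac{1}{20}$
$S = \frac{1}{32}$ ($S = - \frac{1}{4 \left(-3 - 5\right)} = - \frac{1}{4 \left(-8\right)} = \left(- \frac{1}{4}\right) \left(- \frac{1}{8}\right) = \frac{1}{32} \approx 0.03125$)
$99 t{\left(2 \right)} + \left(S + 5\right)^{2} = 99 \cdot \frac{1}{20} + \left(\frac{1}{32} + 5\right)^{2} = \frac{99}{20} + \left(\frac{161}{32}\right)^{2} = \frac{99}{20} + \frac{25921}{1024} = \frac{154949}{5120}$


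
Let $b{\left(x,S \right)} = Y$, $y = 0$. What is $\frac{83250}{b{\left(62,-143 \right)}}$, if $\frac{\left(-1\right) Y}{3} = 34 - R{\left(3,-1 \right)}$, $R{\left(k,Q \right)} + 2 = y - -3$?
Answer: $- \frac{9250}{11} \approx -840.91$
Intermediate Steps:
$R{\left(k,Q \right)} = 1$ ($R{\left(k,Q \right)} = -2 + \left(0 - -3\right) = -2 + \left(0 + 3\right) = -2 + 3 = 1$)
$Y = -99$ ($Y = - 3 \left(34 - 1\right) = \left(-3\right) 33 = -99$)
$b{\left(x,S \right)} = -99$
$\frac{83250}{b{\left(62,-143 \right)}} = \frac{83250}{-99} = 83250 \left(- \frac{1}{99}\right) = - \frac{9250}{11}$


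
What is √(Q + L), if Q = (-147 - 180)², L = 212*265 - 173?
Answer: 6*√4526 ≈ 403.65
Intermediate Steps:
L = 56007 (L = 56180 - 173 = 56007)
Q = 106929 (Q = (-327)² = 106929)
√(Q + L) = √(106929 + 56007) = √162936 = 6*√4526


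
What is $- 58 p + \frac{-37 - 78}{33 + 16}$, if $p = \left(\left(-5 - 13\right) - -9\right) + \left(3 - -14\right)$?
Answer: $- \frac{22851}{49} \approx -466.35$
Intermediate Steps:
$p = 8$ ($p = \left(\left(-5 - 13\right) + 9\right) + \left(3 + 14\right) = \left(-18 + 9\right) + 17 = -9 + 17 = 8$)
$- 58 p + \frac{-37 - 78}{33 + 16} = \left(-58\right) 8 + \frac{-37 - 78}{33 + 16} = -464 - \frac{115}{49} = - \frac{22851}{49}$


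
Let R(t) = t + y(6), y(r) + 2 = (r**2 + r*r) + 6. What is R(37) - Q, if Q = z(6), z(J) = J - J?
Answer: 113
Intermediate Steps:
y(r) = 4 + 2*r**2 (y(r) = -2 + ((r**2 + r*r) + 6) = -2 + ((r**2 + r**2) + 6) = -2 + (2*r**2 + 6) = -2 + (6 + 2*r**2) = 4 + 2*r**2)
z(J) = 0
R(t) = 76 + t (R(t) = t + (4 + 2*6**2) = t + (4 + 2*36) = t + (4 + 72) = t + 76 = 76 + t)
Q = 0
R(37) - Q = (76 + 37) - 1*0 = 113 + 0 = 113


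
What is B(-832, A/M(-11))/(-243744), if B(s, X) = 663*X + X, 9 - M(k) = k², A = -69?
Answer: -1909/1137472 ≈ -0.0016783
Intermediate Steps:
M(k) = 9 - k²
B(s, X) = 664*X
B(-832, A/M(-11))/(-243744) = (664*(-69/(9 - 1*(-11)²)))/(-243744) = (664*(-69/(9 - 1*121)))*(-1/243744) = (664*(-69/(9 - 121)))*(-1/243744) = (664*(-69/(-112)))*(-1/243744) = (664*(-69*(-1/112)))*(-1/243744) = (664*(69/112))*(-1/243744) = (5727/14)*(-1/243744) = -1909/1137472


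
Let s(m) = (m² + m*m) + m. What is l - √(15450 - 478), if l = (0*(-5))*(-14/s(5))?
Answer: -2*√3743 ≈ -122.36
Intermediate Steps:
s(m) = m + 2*m² (s(m) = (m² + m²) + m = 2*m² + m = m + 2*m²)
l = 0 (l = (0*(-5))*(-14*1/(5*(1 + 2*5))) = 0*(-14*1/(5*(1 + 10))) = 0*(-14/(5*11)) = 0*(-14/55) = 0)
l - √(15450 - 478) = 0 - √(15450 - 478) = 0 - √14972 = 0 - 2*√3743 = -2*√3743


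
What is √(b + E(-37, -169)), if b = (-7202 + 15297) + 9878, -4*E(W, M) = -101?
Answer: √71993/2 ≈ 134.16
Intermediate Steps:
E(W, M) = 101/4 (E(W, M) = -¼*(-101) = 101/4)
b = 17973 (b = 8095 + 9878 = 17973)
√(b + E(-37, -169)) = √(17973 + 101/4) = √(71993/4) = √71993/2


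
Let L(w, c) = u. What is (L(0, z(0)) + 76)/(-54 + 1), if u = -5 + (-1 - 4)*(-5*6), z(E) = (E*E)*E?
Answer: -221/53 ≈ -4.1698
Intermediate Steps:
z(E) = E³ (z(E) = E²*E = E³)
u = 145 (u = -5 - 5*(-30) = -5 + 150 = 145)
L(w, c) = 145
(L(0, z(0)) + 76)/(-54 + 1) = (145 + 76)/(-54 + 1) = 221/(-53) = -1/53*221 = -221/53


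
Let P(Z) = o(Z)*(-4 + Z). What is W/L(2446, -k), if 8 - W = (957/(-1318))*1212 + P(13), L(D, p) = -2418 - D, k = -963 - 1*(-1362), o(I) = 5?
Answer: -555559/3205376 ≈ -0.17332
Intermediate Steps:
k = 399 (k = -963 + 1362 = 399)
P(Z) = -20 + 5*Z (P(Z) = 5*(-4 + Z) = -20 + 5*Z)
W = 555559/659 (W = 8 - ((957/(-1318))*1212 + (-20 + 5*13)) = 8 - ((957*(-1/1318))*1212 + (-20 + 65)) = 8 - (-957/1318*1212 + 45) = 8 - (-579942/659 + 45) = 8 - 1*(-550287/659) = 8 + 550287/659 = 555559/659 ≈ 843.03)
W/L(2446, -k) = 555559/(659*(-2418 - 1*2446)) = 555559/(659*(-2418 - 2446)) = (555559/659)/(-4864) = (555559/659)*(-1/4864) = -555559/3205376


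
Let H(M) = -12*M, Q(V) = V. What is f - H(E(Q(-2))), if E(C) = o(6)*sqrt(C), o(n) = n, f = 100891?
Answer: 100891 + 72*I*sqrt(2) ≈ 1.0089e+5 + 101.82*I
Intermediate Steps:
E(C) = 6*sqrt(C)
f - H(E(Q(-2))) = 100891 - (-12)*6*sqrt(-2) = 100891 - (-12)*6*(I*sqrt(2)) = 100891 - (-12)*6*I*sqrt(2) = 100891 - (-72)*I*sqrt(2) = 100891 + 72*I*sqrt(2)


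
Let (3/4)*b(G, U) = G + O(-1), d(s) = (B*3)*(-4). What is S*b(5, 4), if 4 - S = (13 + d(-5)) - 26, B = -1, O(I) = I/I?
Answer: 40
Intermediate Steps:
O(I) = 1
d(s) = 12 (d(s) = -1*3*(-4) = -3*(-4) = 12)
b(G, U) = 4/3 + 4*G/3 (b(G, U) = 4*(G + 1)/3 = 4*(1 + G)/3 = 4/3 + 4*G/3)
S = 5 (S = 4 - ((13 + 12) - 26) = 4 - (25 - 26) = 4 - 1*(-1) = 4 + 1 = 5)
S*b(5, 4) = 5*(4/3 + (4/3)*5) = 5*(4/3 + 20/3) = 5*8 = 40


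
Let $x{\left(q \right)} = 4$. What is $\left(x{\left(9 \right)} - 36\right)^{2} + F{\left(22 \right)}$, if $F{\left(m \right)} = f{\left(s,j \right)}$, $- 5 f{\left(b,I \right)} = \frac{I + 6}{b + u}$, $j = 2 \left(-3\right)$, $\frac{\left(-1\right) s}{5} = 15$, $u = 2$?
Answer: $1024$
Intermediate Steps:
$s = -75$ ($s = \left(-5\right) 15 = -75$)
$j = -6$
$f{\left(b,I \right)} = - \frac{6 + I}{5 \left(2 + b\right)}$ ($f{\left(b,I \right)} = - \frac{\left(I + 6\right) \frac{1}{b + 2}}{5} = - \frac{\left(6 + I\right) \frac{1}{2 + b}}{5} = - \frac{\frac{1}{2 + b} \left(6 + I\right)}{5} = - \frac{6 + I}{5 \left(2 + b\right)}$)
$F{\left(m \right)} = 0$ ($F{\left(m \right)} = \frac{-6 - -6}{5 \left(2 - 75\right)} = \frac{-6 + 6}{5 \left(-73\right)} = \frac{1}{5} \left(- \frac{1}{73}\right) 0 = 0$)
$\left(x{\left(9 \right)} - 36\right)^{2} + F{\left(22 \right)} = \left(4 - 36\right)^{2} + 0 = \left(-32\right)^{2} + 0 = 1024 + 0 = 1024$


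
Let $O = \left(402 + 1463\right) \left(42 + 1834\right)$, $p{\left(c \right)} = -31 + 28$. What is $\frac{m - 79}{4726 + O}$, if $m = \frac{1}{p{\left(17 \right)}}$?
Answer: $- \frac{119}{5255199} \approx -2.2644 \cdot 10^{-5}$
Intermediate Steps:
$p{\left(c \right)} = -3$
$m = - \frac{1}{3}$ ($m = \frac{1}{-3} = - \frac{1}{3} \approx -0.33333$)
$O = 3498740$ ($O = 1865 \cdot 1876 = 3498740$)
$\frac{m - 79}{4726 + O} = \frac{- \frac{1}{3} - 79}{4726 + 3498740} = - \frac{238}{3 \cdot 3503466} = \left(- \frac{238}{3}\right) \frac{1}{3503466} = - \frac{119}{5255199}$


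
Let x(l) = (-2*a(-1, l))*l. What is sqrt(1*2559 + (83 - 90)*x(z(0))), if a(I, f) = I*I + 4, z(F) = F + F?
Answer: sqrt(2559) ≈ 50.587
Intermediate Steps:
z(F) = 2*F
a(I, f) = 4 + I**2 (a(I, f) = I**2 + 4 = 4 + I**2)
x(l) = -10*l (x(l) = (-2*(4 + (-1)**2))*l = (-2*(4 + 1))*l = (-2*5)*l = -10*l)
sqrt(1*2559 + (83 - 90)*x(z(0))) = sqrt(1*2559 + (83 - 90)*(-20*0)) = sqrt(2559 - (-70)*0) = sqrt(2559 - 7*0) = sqrt(2559 + 0) = sqrt(2559)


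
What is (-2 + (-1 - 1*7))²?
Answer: 100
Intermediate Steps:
(-2 + (-1 - 1*7))² = (-2 + (-1 - 7))² = (-2 - 8)² = (-10)² = 100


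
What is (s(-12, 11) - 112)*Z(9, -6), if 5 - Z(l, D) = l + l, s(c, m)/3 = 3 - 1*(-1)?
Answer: 1300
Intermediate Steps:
s(c, m) = 12 (s(c, m) = 3*(3 - 1*(-1)) = 3*(3 + 1) = 3*4 = 12)
Z(l, D) = 5 - 2*l (Z(l, D) = 5 - (l + l) = 5 - 2*l)
(s(-12, 11) - 112)*Z(9, -6) = (12 - 112)*(5 - 2*9) = -100*(5 - 18) = -100*(-13) = 1300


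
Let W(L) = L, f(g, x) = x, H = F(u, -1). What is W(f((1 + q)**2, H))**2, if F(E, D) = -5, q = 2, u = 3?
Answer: 25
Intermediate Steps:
H = -5
W(f((1 + q)**2, H))**2 = (-5)**2 = 25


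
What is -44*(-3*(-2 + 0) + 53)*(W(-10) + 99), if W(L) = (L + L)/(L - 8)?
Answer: -2338996/9 ≈ -2.5989e+5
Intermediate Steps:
W(L) = 2*L/(-8 + L) (W(L) = (2*L)/(-8 + L) = 2*L/(-8 + L))
-44*(-3*(-2 + 0) + 53)*(W(-10) + 99) = -44*(-3*(-2 + 0) + 53)*(2*(-10)/(-8 - 10) + 99) = -44*(-3*(-2) + 53)*(2*(-10)/(-18) + 99) = -44*(6 + 53)*(2*(-10)*(-1/18) + 99) = -2596*(10/9 + 99) = -2596*901/9 = -44*53159/9 = -2338996/9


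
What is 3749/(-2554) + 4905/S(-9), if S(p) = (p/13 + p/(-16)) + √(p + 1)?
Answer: -71654016829/885831914 - 424419840*I*√2/346841 ≈ -80.889 - 1730.5*I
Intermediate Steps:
S(p) = √(1 + p) + 3*p/208 (S(p) = (p*(1/13) + p*(-1/16)) + √(1 + p) = (p/13 - p/16) + √(1 + p) = 3*p/208 + √(1 + p) = √(1 + p) + 3*p/208)
3749/(-2554) + 4905/S(-9) = 3749/(-2554) + 4905/(√(1 - 9) + (3/208)*(-9)) = 3749*(-1/2554) + 4905/(√(-8) - 27/208) = -3749/2554 + 4905/(2*I*√2 - 27/208) = -3749/2554 + 4905/(-27/208 + 2*I*√2)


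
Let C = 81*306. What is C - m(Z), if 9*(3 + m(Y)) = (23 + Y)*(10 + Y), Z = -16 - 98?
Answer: 213637/9 ≈ 23737.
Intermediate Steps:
Z = -114
m(Y) = -3 + (10 + Y)*(23 + Y)/9 (m(Y) = -3 + ((23 + Y)*(10 + Y))/9 = -3 + ((10 + Y)*(23 + Y))/9 = -3 + (10 + Y)*(23 + Y)/9)
C = 24786
C - m(Z) = 24786 - (203/9 + (⅑)*(-114)² + (11/3)*(-114)) = 24786 - (203/9 + (⅑)*12996 - 418) = 24786 - (203/9 + 1444 - 418) = 24786 - 1*9437/9 = 24786 - 9437/9 = 213637/9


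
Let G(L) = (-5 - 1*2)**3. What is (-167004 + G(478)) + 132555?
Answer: -34792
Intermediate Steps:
G(L) = -343 (G(L) = (-5 - 2)**3 = (-7)**3 = -343)
(-167004 + G(478)) + 132555 = (-167004 - 343) + 132555 = -167347 + 132555 = -34792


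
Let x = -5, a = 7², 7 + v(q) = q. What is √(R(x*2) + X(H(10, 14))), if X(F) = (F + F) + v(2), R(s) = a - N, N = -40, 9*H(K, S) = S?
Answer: 28/3 ≈ 9.3333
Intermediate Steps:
v(q) = -7 + q
H(K, S) = S/9
a = 49
R(s) = 89 (R(s) = 49 - 1*(-40) = 49 + 40 = 89)
X(F) = -5 + 2*F (X(F) = (F + F) + (-7 + 2) = 2*F - 5 = -5 + 2*F)
√(R(x*2) + X(H(10, 14))) = √(89 + (-5 + 2*((⅑)*14))) = √(89 + (-5 + 2*(14/9))) = √(89 + (-5 + 28/9)) = √(89 - 17/9) = √(784/9) = 28/3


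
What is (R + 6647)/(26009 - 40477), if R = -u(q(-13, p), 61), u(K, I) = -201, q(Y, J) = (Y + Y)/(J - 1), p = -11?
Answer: -1712/3617 ≈ -0.47332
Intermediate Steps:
q(Y, J) = 2*Y/(-1 + J) (q(Y, J) = (2*Y)/(-1 + J) = 2*Y/(-1 + J))
R = 201 (R = -1*(-201) = 201)
(R + 6647)/(26009 - 40477) = (201 + 6647)/(26009 - 40477) = 6848/(-14468) = 6848*(-1/14468) = -1712/3617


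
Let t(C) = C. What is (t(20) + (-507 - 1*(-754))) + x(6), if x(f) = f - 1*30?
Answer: 243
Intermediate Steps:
x(f) = -30 + f (x(f) = f - 30 = -30 + f)
(t(20) + (-507 - 1*(-754))) + x(6) = (20 + (-507 - 1*(-754))) + (-30 + 6) = (20 + (-507 + 754)) - 24 = (20 + 247) - 24 = 267 - 24 = 243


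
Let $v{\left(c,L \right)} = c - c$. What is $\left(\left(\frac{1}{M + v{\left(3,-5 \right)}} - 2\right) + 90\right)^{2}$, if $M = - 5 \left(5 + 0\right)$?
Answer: $\frac{4835601}{625} \approx 7737.0$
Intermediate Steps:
$M = -25$ ($M = \left(-5\right) 5 = -25$)
$v{\left(c,L \right)} = 0$
$\left(\left(\frac{1}{M + v{\left(3,-5 \right)}} - 2\right) + 90\right)^{2} = \left(\left(\frac{1}{-25 + 0} - 2\right) + 90\right)^{2} = \left(\left(\frac{1}{-25} - 2\right) + 90\right)^{2} = \left(\left(- \frac{1}{25} - 2\right) + 90\right)^{2} = \left(- \frac{51}{25} + 90\right)^{2} = \left(\frac{2199}{25}\right)^{2} = \frac{4835601}{625}$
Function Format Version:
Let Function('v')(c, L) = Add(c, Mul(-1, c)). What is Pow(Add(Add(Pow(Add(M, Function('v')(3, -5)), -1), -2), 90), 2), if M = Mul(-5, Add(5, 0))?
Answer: Rational(4835601, 625) ≈ 7737.0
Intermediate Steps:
M = -25 (M = Mul(-5, 5) = -25)
Function('v')(c, L) = 0
Pow(Add(Add(Pow(Add(M, Function('v')(3, -5)), -1), -2), 90), 2) = Pow(Add(Add(Pow(Add(-25, 0), -1), -2), 90), 2) = Pow(Add(Add(Pow(-25, -1), -2), 90), 2) = Pow(Add(Add(Rational(-1, 25), -2), 90), 2) = Pow(Add(Rational(-51, 25), 90), 2) = Pow(Rational(2199, 25), 2) = Rational(4835601, 625)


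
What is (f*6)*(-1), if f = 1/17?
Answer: -6/17 ≈ -0.35294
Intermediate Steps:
f = 1/17 ≈ 0.058824
(f*6)*(-1) = ((1/17)*6)*(-1) = (6/17)*(-1) = -6/17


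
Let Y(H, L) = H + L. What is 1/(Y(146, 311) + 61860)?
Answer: 1/62317 ≈ 1.6047e-5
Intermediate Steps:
1/(Y(146, 311) + 61860) = 1/((146 + 311) + 61860) = 1/(457 + 61860) = 1/62317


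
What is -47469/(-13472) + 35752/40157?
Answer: 2387863577/540995104 ≈ 4.4138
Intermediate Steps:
-47469/(-13472) + 35752/40157 = -47469*(-1/13472) + 35752*(1/40157) = 47469/13472 + 35752/40157 = 2387863577/540995104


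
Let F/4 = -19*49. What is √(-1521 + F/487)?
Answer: I*√362547637/487 ≈ 39.098*I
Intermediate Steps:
F = -3724 (F = 4*(-19*49) = 4*(-931) = -3724)
√(-1521 + F/487) = √(-1521 - 3724/487) = √(-744451/487) = I*√362547637/487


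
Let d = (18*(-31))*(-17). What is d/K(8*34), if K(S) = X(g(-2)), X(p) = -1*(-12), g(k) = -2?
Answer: 1581/2 ≈ 790.50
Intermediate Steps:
X(p) = 12
K(S) = 12
d = 9486 (d = -558*(-17) = 9486)
d/K(8*34) = 9486/12 = 9486*(1/12) = 1581/2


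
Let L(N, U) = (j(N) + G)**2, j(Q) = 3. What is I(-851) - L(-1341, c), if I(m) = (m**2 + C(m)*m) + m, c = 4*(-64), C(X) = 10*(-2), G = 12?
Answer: 740145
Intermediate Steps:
C(X) = -20
c = -256
L(N, U) = 225 (L(N, U) = (3 + 12)**2 = 15**2 = 225)
I(m) = m**2 - 19*m (I(m) = (m**2 - 20*m) + m = m**2 - 19*m)
I(-851) - L(-1341, c) = -851*(-19 - 851) - 1*225 = -851*(-870) - 225 = 740370 - 225 = 740145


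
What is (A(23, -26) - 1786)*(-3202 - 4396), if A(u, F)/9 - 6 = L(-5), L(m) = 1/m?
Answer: 65867062/5 ≈ 1.3173e+7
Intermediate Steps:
A(u, F) = 261/5 (A(u, F) = 54 + 9/(-5) = 54 + 9*(-⅕) = 54 - 9/5 = 261/5)
(A(23, -26) - 1786)*(-3202 - 4396) = (261/5 - 1786)*(-3202 - 4396) = -8669/5*(-7598) = 65867062/5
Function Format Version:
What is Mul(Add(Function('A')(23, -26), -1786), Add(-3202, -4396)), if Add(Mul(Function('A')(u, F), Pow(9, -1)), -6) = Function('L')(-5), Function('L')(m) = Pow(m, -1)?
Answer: Rational(65867062, 5) ≈ 1.3173e+7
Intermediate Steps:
Function('A')(u, F) = Rational(261, 5) (Function('A')(u, F) = Add(54, Mul(9, Pow(-5, -1))) = Add(54, Mul(9, Rational(-1, 5))) = Add(54, Rational(-9, 5)) = Rational(261, 5))
Mul(Add(Function('A')(23, -26), -1786), Add(-3202, -4396)) = Mul(Add(Rational(261, 5), -1786), Add(-3202, -4396)) = Mul(Rational(-8669, 5), -7598) = Rational(65867062, 5)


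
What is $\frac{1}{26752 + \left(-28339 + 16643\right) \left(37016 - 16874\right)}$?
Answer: $- \frac{1}{235554080} \approx -4.2453 \cdot 10^{-9}$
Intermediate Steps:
$\frac{1}{26752 + \left(-28339 + 16643\right) \left(37016 - 16874\right)} = \frac{1}{26752 - 235580832} = \frac{1}{-235554080} = - \frac{1}{235554080}$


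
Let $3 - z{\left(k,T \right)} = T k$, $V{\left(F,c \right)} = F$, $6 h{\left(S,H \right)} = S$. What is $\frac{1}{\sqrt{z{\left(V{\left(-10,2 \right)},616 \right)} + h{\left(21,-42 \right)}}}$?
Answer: $\frac{\sqrt{24666}}{12333} \approx 0.012734$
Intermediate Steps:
$h{\left(S,H \right)} = \frac{S}{6}$
$z{\left(k,T \right)} = 3 - T k$
$\frac{1}{\sqrt{z{\left(V{\left(-10,2 \right)},616 \right)} + h{\left(21,-42 \right)}}} = \frac{1}{\sqrt{\left(3 - 616 \left(-10\right)\right) + \frac{1}{6} \cdot 21}} = \frac{1}{\sqrt{\left(3 + 6160\right) + \frac{7}{2}}} = \frac{1}{\sqrt{6163 + \frac{7}{2}}} = \frac{1}{\sqrt{\frac{12333}{2}}} = \frac{1}{\frac{1}{2} \sqrt{24666}} = \frac{\sqrt{24666}}{12333}$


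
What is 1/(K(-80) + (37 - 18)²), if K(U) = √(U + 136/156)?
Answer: 14079/5085605 - I*√120354/5085605 ≈ 0.0027684 - 6.8216e-5*I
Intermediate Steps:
K(U) = √(34/39 + U) (K(U) = √(U + 136*(1/156)) = √(U + 34/39) = √(34/39 + U))
1/(K(-80) + (37 - 18)²) = 1/(√(1326 + 1521*(-80))/39 + (37 - 18)²) = 1/(√(1326 - 121680)/39 + 19²) = 1/(√(-120354)/39 + 361) = 1/((I*√120354)/39 + 361) = 1/(I*√120354/39 + 361) = 1/(361 + I*√120354/39)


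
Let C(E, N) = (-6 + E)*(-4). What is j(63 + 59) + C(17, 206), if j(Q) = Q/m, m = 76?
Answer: -1611/38 ≈ -42.395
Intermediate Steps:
C(E, N) = 24 - 4*E
j(Q) = Q/76
j(63 + 59) + C(17, 206) = (63 + 59)/76 + (24 - 4*17) = (1/76)*122 + (24 - 68) = 61/38 - 44 = -1611/38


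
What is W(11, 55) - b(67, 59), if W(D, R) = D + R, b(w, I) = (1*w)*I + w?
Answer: -3954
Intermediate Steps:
b(w, I) = w + I*w (b(w, I) = w*I + w = I*w + w = w + I*w)
W(11, 55) - b(67, 59) = (11 + 55) - 67*(1 + 59) = 66 - 67*60 = 66 - 1*4020 = 66 - 4020 = -3954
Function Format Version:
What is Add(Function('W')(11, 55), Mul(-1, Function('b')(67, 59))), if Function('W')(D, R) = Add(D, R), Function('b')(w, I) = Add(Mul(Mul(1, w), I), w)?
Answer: -3954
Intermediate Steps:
Function('b')(w, I) = Add(w, Mul(I, w)) (Function('b')(w, I) = Add(Mul(w, I), w) = Add(Mul(I, w), w) = Add(w, Mul(I, w)))
Add(Function('W')(11, 55), Mul(-1, Function('b')(67, 59))) = Add(Add(11, 55), Mul(-1, Mul(67, Add(1, 59)))) = Add(66, Mul(-1, Mul(67, 60))) = Add(66, Mul(-1, 4020)) = Add(66, -4020) = -3954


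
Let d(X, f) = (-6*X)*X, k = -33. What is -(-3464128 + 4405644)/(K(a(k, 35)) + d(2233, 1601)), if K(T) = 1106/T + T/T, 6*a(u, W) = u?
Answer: 10356676/329097275 ≈ 0.031470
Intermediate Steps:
a(u, W) = u/6
K(T) = 1 + 1106/T (K(T) = 1106/T + 1 = 1 + 1106/T)
d(X, f) = -6*X**2
-(-3464128 + 4405644)/(K(a(k, 35)) + d(2233, 1601)) = -(-3464128 + 4405644)/((1106 + (1/6)*(-33))/(((1/6)*(-33))) - 6*2233**2) = -941516/((1106 - 11/2)/(-11/2) - 6*4986289) = -941516/(-2/11*2201/2 - 29917734) = -941516/(-2201/11 - 29917734) = -941516/(-329097275/11) = -941516*(-11)/329097275 = -1*(-10356676/329097275) = 10356676/329097275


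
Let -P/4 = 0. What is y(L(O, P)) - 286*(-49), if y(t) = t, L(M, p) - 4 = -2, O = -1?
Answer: 14016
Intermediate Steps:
P = 0 (P = -4*0 = 0)
L(M, p) = 2 (L(M, p) = 4 - 2 = 2)
y(L(O, P)) - 286*(-49) = 2 - 286*(-49) = 2 + 14014 = 14016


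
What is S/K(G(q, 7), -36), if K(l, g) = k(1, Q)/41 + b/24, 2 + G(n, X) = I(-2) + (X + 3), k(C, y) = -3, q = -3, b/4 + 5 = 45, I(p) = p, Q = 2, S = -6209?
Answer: -763707/811 ≈ -941.69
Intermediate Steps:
b = 160 (b = -20 + 4*45 = -20 + 180 = 160)
G(n, X) = -1 + X (G(n, X) = -2 + (-2 + (X + 3)) = -2 + (-2 + (3 + X)) = -2 + (1 + X) = -1 + X)
K(l, g) = 811/123 (K(l, g) = -3/41 + 160/24 = -3*1/41 + 160*(1/24) = -3/41 + 20/3 = 811/123)
S/K(G(q, 7), -36) = -6209/811/123 = -6209*123/811 = -763707/811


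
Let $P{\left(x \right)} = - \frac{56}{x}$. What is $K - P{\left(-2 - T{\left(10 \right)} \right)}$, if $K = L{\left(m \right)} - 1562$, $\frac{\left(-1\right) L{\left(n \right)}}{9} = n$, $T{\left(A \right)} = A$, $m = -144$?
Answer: $- \frac{812}{3} \approx -270.67$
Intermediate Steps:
$L{\left(n \right)} = - 9 n$
$K = -266$ ($K = \left(-9\right) \left(-144\right) - 1562 = 1296 - 1562 = -266$)
$K - P{\left(-2 - T{\left(10 \right)} \right)} = -266 - - \frac{56}{-2 - 10} = -266 - - \frac{56}{-12} = -266 - \left(-56\right) \left(- \frac{1}{12}\right) = -266 - \frac{14}{3} = - \frac{812}{3}$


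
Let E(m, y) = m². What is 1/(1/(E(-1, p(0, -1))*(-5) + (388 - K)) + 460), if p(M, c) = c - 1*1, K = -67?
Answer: 450/207001 ≈ 0.0021739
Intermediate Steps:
p(M, c) = -1 + c (p(M, c) = c - 1 = -1 + c)
1/(1/(E(-1, p(0, -1))*(-5) + (388 - K)) + 460) = 1/(1/((-1)²*(-5) + (388 - 1*(-67))) + 460) = 1/(1/(1*(-5) + (388 + 67)) + 460) = 1/(1/(-5 + 455) + 460) = 1/(1/450 + 460) = 1/(207001/450) = 450/207001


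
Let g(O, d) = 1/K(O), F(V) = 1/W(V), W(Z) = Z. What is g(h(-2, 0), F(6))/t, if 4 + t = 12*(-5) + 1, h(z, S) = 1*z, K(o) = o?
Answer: 1/126 ≈ 0.0079365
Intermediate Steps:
h(z, S) = z
F(V) = 1/V
g(O, d) = 1/O
t = -63 (t = -4 + (12*(-5) + 1) = -4 + (-60 + 1) = -4 - 59 = -63)
g(h(-2, 0), F(6))/t = 1/(-2*(-63)) = -½*(-1/63) = 1/126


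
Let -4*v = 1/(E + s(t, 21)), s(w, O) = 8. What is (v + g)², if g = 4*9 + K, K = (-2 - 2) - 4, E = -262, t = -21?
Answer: 809345601/1032256 ≈ 784.05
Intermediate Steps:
v = 1/1016 (v = -1/(4*(-262 + 8)) = -¼/(-254) = -¼*(-1/254) = 1/1016 ≈ 0.00098425)
K = -8 (K = -4 - 4 = -8)
g = 28 (g = 4*9 - 8 = 36 - 8 = 28)
(v + g)² = (1/1016 + 28)² = (28449/1016)² = 809345601/1032256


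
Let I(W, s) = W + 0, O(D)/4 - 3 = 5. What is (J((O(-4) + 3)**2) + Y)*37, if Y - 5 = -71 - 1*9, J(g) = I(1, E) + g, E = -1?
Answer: 42587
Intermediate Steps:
O(D) = 32 (O(D) = 12 + 4*5 = 12 + 20 = 32)
I(W, s) = W
J(g) = 1 + g
Y = -75 (Y = 5 + (-71 - 1*9) = 5 + (-71 - 9) = 5 - 80 = -75)
(J((O(-4) + 3)**2) + Y)*37 = ((1 + (32 + 3)**2) - 75)*37 = ((1 + 35**2) - 75)*37 = ((1 + 1225) - 75)*37 = (1226 - 75)*37 = 1151*37 = 42587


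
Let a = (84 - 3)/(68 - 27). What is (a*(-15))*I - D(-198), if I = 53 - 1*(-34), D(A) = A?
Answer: -97587/41 ≈ -2380.2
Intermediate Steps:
a = 81/41 ≈ 1.9756
I = 87 (I = 53 + 34 = 87)
(a*(-15))*I - D(-198) = ((81/41)*(-15))*87 - 1*(-198) = -1215/41*87 + 198 = -105705/41 + 198 = -97587/41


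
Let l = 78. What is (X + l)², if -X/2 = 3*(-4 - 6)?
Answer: 19044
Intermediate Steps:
X = 60 (X = -6*(-4 - 6) = -6*(-10) = -2*(-30) = 60)
(X + l)² = (60 + 78)² = 138² = 19044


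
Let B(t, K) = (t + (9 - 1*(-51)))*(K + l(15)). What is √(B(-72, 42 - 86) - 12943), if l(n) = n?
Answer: I*√12595 ≈ 112.23*I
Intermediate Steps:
B(t, K) = (15 + K)*(60 + t) (B(t, K) = (t + (9 - 1*(-51)))*(K + 15) = (t + (9 + 51))*(15 + K) = (t + 60)*(15 + K) = (60 + t)*(15 + K) = (15 + K)*(60 + t))
√(B(-72, 42 - 86) - 12943) = √((900 + 15*(-72) + 60*(42 - 86) + (42 - 86)*(-72)) - 12943) = √((900 - 1080 + 60*(-44) - 44*(-72)) - 12943) = √((900 - 1080 - 2640 + 3168) - 12943) = √(348 - 12943) = √(-12595) = I*√12595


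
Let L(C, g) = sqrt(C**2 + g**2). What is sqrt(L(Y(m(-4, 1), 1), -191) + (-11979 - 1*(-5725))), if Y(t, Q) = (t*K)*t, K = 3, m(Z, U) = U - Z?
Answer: sqrt(-6254 + sqrt(42106)) ≈ 77.774*I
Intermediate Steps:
Y(t, Q) = 3*t**2 (Y(t, Q) = (t*3)*t = (3*t)*t = 3*t**2)
sqrt(L(Y(m(-4, 1), 1), -191) + (-11979 - 1*(-5725))) = sqrt(sqrt((3*(1 - 1*(-4))**2)**2 + (-191)**2) + (-11979 - 1*(-5725))) = sqrt(sqrt((3*(1 + 4)**2)**2 + 36481) + (-11979 + 5725)) = sqrt(sqrt((3*5**2)**2 + 36481) - 6254) = sqrt(sqrt((3*25)**2 + 36481) - 6254) = sqrt(sqrt(75**2 + 36481) - 6254) = sqrt(sqrt(5625 + 36481) - 6254) = sqrt(sqrt(42106) - 6254) = sqrt(-6254 + sqrt(42106))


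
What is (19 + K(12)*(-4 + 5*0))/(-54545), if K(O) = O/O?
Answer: -3/10909 ≈ -0.00027500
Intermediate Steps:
K(O) = 1
(19 + K(12)*(-4 + 5*0))/(-54545) = (19 + 1*(-4 + 5*0))/(-54545) = (19 + 1*(-4 + 0))*(-1/54545) = (19 + 1*(-4))*(-1/54545) = (19 - 4)*(-1/54545) = 15*(-1/54545) = -3/10909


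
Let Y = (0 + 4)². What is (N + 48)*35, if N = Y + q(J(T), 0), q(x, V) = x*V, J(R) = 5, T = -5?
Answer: 2240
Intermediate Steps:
Y = 16 (Y = 4² = 16)
q(x, V) = V*x
N = 16 (N = 16 + 0*5 = 16 + 0 = 16)
(N + 48)*35 = (16 + 48)*35 = 64*35 = 2240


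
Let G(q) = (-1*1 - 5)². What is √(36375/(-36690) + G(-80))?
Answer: √209453426/2446 ≈ 5.9168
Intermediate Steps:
G(q) = 36 (G(q) = (-1 - 5)² = (-6)² = 36)
√(36375/(-36690) + G(-80)) = √(36375/(-36690) + 36) = √(36375*(-1/36690) + 36) = √(-2425/2446 + 36) = √(85631/2446) = √209453426/2446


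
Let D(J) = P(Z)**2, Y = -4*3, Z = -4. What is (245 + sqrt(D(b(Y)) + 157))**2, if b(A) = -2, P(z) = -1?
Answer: (245 + sqrt(158))**2 ≈ 66342.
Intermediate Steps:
Y = -12
D(J) = 1 (D(J) = (-1)**2 = 1)
(245 + sqrt(D(b(Y)) + 157))**2 = (245 + sqrt(1 + 157))**2 = (245 + sqrt(158))**2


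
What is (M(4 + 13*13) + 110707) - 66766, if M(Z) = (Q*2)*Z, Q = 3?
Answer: 44979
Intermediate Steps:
M(Z) = 6*Z (M(Z) = (3*2)*Z = 6*Z)
(M(4 + 13*13) + 110707) - 66766 = (6*(4 + 13*13) + 110707) - 66766 = (6*(4 + 169) + 110707) - 66766 = (6*173 + 110707) - 66766 = (1038 + 110707) - 66766 = 111745 - 66766 = 44979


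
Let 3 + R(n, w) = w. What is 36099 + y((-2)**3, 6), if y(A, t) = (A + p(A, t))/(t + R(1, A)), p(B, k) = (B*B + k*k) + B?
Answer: 180411/5 ≈ 36082.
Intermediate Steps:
R(n, w) = -3 + w
p(B, k) = B + B**2 + k**2 (p(B, k) = (B**2 + k**2) + B = B + B**2 + k**2)
y(A, t) = (A**2 + t**2 + 2*A)/(-3 + A + t) (y(A, t) = (A + (A + A**2 + t**2))/(t + (-3 + A)) = (A**2 + t**2 + 2*A)/(-3 + A + t))
36099 + y((-2)**3, 6) = 36099 + (((-2)**3)**2 + 6**2 + 2*(-2)**3)/(-3 + (-2)**3 + 6) = 36099 + ((-8)**2 + 36 + 2*(-8))/(-3 - 8 + 6) = 36099 + (64 + 36 - 16)/(-5) = 36099 - 1/5*84 = 36099 - 84/5 = 180411/5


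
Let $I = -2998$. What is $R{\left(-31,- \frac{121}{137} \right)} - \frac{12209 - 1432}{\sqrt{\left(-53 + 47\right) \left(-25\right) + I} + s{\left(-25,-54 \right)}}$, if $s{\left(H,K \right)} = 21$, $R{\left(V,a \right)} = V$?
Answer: $\frac{4 \left(- 31 \sqrt{178} + 2857 i\right)}{- 21 i + 4 \sqrt{178}} \approx -99.81 + 174.87 i$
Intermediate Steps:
$R{\left(-31,- \frac{121}{137} \right)} - \frac{12209 - 1432}{\sqrt{\left(-53 + 47\right) \left(-25\right) + I} + s{\left(-25,-54 \right)}} = -31 - \frac{12209 - 1432}{\sqrt{\left(-53 + 47\right) \left(-25\right) - 2998} + 21} = -31 - \frac{10777}{\sqrt{\left(-6\right) \left(-25\right) - 2998} + 21} = -31 - \frac{10777}{\sqrt{150 - 2998} + 21} = -31 - \frac{10777}{\sqrt{-2848} + 21} = -31 - \frac{10777}{4 i \sqrt{178} + 21} = -31 - \frac{10777}{21 + 4 i \sqrt{178}}$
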